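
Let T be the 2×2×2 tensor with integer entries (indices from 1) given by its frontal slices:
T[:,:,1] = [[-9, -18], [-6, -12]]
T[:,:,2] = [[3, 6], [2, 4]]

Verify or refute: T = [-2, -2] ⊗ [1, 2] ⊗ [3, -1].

Reconstruct entry (1,1,1) from the claimed factors: Σₗ aₗ[1]bₗ[1]cₗ[1] = (-2)·(1)·(3) = -6, but T[1,1,1] = -9. The claim is false.

No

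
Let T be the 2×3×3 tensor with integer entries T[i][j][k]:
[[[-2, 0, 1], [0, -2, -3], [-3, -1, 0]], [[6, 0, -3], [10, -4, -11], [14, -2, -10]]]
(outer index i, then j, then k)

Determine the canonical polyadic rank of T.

2

Lower bound: the mode-3 unfolding of T (rows indexed by k, columns by (i,j) = (0,0), (0,1), (0,2), (1,0), (1,1), (1,2)) is [[-2, 0, -3, 6, 10, 14], [0, -2, -1, 0, -4, -2], [1, -3, 0, -3, -11, -10]].
There the 2×2 minor on rows k ∈ {0, 1}, columns (i,j) ∈ {(0,0), (0,1)} is det [[-2, 0], [0, -2]] = 4 ≠ 0, so this unfolding has rank ≥ 2; CP rank is at least every unfolding rank, so rank(T) ≥ 2. (Unfolding ranks only ever bound the CP rank from below — rank(T) can be strictly larger than all of them — so the matching upper bound has to come from an explicit 2-term decomposition.)
Upper bound — finding two terms. Write S_k = T[:,:,k] for the frontal slices: S₀ = [[-2, 0, -3], [6, 10, 14]], S₁ = [[0, -2, -1], [0, -4, -2]], S₂ = [[1, -3, 0], [-3, -11, -10]].
If T = a₁ (x) b₁ (x) c₁ + a₂ (x) b₂ (x) c₂ then each S_k = c₁[k]·a₁b₁ᵀ + c₂[k]·a₂b₂ᵀ. S₀ and S₁ are linearly independent, so a₁b₁ᵀ and a₂b₂ᵀ must span the same plane of matrices: they are the rank-1 matrices of the form x·S₀ + y·S₁.
The 2×2 minor of x·S₀ + y·S₁ on rows {0,1}, columns {0,1} is −20·x² + 20·xy = (-20)·(x − y)(x), vanishing at (x:y) = (1:1) and (0:1).
M₁ = S₀ + S₁ = [[-2, -2, -4], [6, 6, 12]] = (-2)·[1, -3][1, 1, 2]ᵀ and M₂ = S₁ = [[0, -2, -1], [0, -4, -2]] = −[1, 2][0, 2, 1]ᵀ, so take a₁ = [1, -3], b₁ = [1, 1, 2], a₂ = [1, 2], b₂ = [0, 2, 1].
Each slice is an integer combination of E₁ = a₁b₁ᵀ and E₂ = a₂b₂ᵀ: S₀ = −2·E₁ + E₂, S₁ = −E₂, S₂ = E₁ − 2·E₂; reading off coefficients, c₁ = [-2, 0, 1] and c₂ = [1, -1, -2].
Hence T = [1, -3] (x) [1, 1, 2] (x) [-2, 0, 1] + [1, 2] (x) [0, 2, 1] (x) [1, -1, -2], so rank(T) ≤ 2.
These bounds meet, so rank(T) = 2.
Check entry T[0,1,1] = -2: (1)·(1)·(0) + (1)·(2)·(-1) = -2.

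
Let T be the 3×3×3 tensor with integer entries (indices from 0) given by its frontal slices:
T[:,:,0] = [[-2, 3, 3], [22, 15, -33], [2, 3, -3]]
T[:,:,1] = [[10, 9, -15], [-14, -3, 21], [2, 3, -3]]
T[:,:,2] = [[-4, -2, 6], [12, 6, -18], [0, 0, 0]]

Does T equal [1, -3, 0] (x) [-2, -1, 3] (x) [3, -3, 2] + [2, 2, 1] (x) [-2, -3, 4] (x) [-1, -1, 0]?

No

Reconstruct entry (0,2,0) from the claimed factors: Σₗ aₗ[0]bₗ[2]cₗ[0] = (1)·(3)·(3) + (2)·(4)·(-1) = 1, but T[0,2,0] = 3. The claim is false.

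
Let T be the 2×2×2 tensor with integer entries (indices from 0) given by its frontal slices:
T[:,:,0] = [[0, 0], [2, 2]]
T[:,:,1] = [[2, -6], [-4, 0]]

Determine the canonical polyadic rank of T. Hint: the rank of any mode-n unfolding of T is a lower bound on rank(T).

Lower bound: the mode-2 unfolding of T (rows indexed by j, columns by (i,k) = (0,0), (0,1), (1,0), (1,1)) is [[0, 2, 2, -4], [0, -6, 2, 0]].
There the 2×2 minor on rows j ∈ {0, 1}, columns (i,k) ∈ {(0,1), (1,0)} is det [[2, 2], [-6, 2]] = 16 ≠ 0, so this unfolding has rank ≥ 2; CP rank is at least every unfolding rank, so rank(T) ≥ 2. (This is only a lower bound: in general the CP rank may exceed every unfolding rank, so we still need to exhibit 2 rank-1 terms summing to T.)
Upper bound — finding two terms. Write S_k = T[:,:,k] for the frontal slices: S₀ = [[0, 0], [2, 2]], S₁ = [[2, -6], [-4, 0]].
If T = a₁ ⊗ b₁ ⊗ c₁ + a₂ ⊗ b₂ ⊗ c₂ then each S_k = c₁[k]·a₁b₁ᵀ + c₂[k]·a₂b₂ᵀ. S₀ and S₁ are linearly independent, so a₁b₁ᵀ and a₂b₂ᵀ must span the same plane of matrices: they are the rank-1 matrices of the form x·S₀ + y·S₁.
det(x·S₀ + y·S₁) is 16·xy − 24·y² = 8·(2·x − 3·y)(y), vanishing at (x:y) = (3:2) and (1:0).
M₁ = 3·S₀ + 2·S₁ = [[4, -12], [-2, 6]] = 2·[2, -1][1, -3]ᵀ and M₂ = S₀ = [[0, 0], [2, 2]] = 2·[0, 1][1, 1]ᵀ, so take a₁ = [2, -1], b₁ = [1, -3], a₂ = [0, 1], b₂ = [1, 1].
Each slice is an integer combination of E₁ = a₁b₁ᵀ and E₂ = a₂b₂ᵀ: S₀ = 2·E₂, S₁ = E₁ − 3·E₂; reading off coefficients, c₁ = [0, 1] and c₂ = [2, -3].
Hence T = [2, -1] ⊗ [1, -3] ⊗ [0, 1] + [0, 1] ⊗ [1, 1] ⊗ [2, -3], so rank(T) ≤ 2.
These bounds meet, so rank(T) = 2.

2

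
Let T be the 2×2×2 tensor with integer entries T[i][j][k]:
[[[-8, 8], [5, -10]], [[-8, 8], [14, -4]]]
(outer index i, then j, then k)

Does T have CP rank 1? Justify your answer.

The mode-3 unfolding of T (rows indexed by k, columns by (i,j) = (0,0), (0,1), (1,0), (1,1)) is [[-8, 5, -8, 14], [8, -10, 8, -4]].
There the 2×2 minor on rows k ∈ {0, 1}, columns (i,j) ∈ {(0,0), (0,1)} is det [[-8, 5], [8, -10]] = 40 ≠ 0, so this unfolding has rank ≥ 2; CP rank is at least every unfolding rank, so rank(T) ≥ 2.
In particular rank(T) ≥ 2 > 1, so T is not rank-1.

No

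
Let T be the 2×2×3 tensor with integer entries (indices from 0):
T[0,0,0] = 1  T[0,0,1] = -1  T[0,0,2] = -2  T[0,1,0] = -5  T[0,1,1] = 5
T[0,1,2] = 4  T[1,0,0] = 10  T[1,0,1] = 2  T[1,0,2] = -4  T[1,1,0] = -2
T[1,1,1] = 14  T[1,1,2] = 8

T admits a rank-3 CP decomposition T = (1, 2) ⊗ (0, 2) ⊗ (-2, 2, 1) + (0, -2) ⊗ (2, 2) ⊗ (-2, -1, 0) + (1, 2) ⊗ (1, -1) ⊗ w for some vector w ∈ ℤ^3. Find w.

Subtract the known terms from T to get the rank-1 residual R = (1, 2) ⊗ (1, -1) ⊗ w, so R[i,j,k] = a[i]·b[j]·w[k]. Pick indices with nonzero a[0]·b[0] = (1)·(1) = 1. Only the fibre through (0,0,·) is needed: R[0,0,:] = T[0,0,:] − Σₗ aₗ[0]bₗ[0]cₗ = [1, -1, -2] − (1)·(0)·(-2, 2, 1) − (0)·(2)·(-2, -1, 0) = [1, -1, -2]. Then w[k] = R[0,0,k] / 1 for each k, giving w = [1, -1, -2] / 1 = (1, -1, -2).

w = (1, -1, -2)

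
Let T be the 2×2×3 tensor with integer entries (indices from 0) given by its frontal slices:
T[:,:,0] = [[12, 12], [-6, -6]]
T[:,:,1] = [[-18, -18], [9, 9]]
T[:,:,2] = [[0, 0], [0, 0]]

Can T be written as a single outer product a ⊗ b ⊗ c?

If T = a ⊗ b ⊗ c then every fibre of T is a multiple of the corresponding factor, so read the factors off the fibres through the nonzero entry T[0,0,0] = 12.
The mode-1 fibre T[:,0,0] = [12, -6] gives a = [2, -1] (primitive direction); the mode-2 fibre T[0,:,0] = [12, 12] gives b = [1, 1]; then c[k] = T[0,0,k] / (a[0]·b[0]) = [12, -18, 0] / 2 = [6, -9, 0].
Expanding [2, -1] ⊗ [1, 1] ⊗ [6, -9, 0] reproduces all 12 entries of T, so T = [2, -1] ⊗ [1, 1] ⊗ [6, -9, 0] and rank(T) ≤ 1.
Equivalently every frontal slice T[:,:,k] is c[k] times the rank-1 matrix [2, -1] ⊗ [1, 1]. So T has rank 1 (it is nonzero).

Yes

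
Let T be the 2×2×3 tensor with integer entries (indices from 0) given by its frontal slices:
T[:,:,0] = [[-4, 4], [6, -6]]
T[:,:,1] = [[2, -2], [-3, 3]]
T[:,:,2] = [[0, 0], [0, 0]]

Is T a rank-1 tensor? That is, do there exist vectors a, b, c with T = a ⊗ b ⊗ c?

Yes

The mode-1 fibre T[:,0,0] = [-4, 6] gives a = (2, -3) (primitive direction); the mode-2 fibre T[0,:,0] = [-4, 4] gives b = (1, -1); then c[k] = T[0,0,k] / (a[0]·b[0]) = [-4, 2, 0] / 2 = (-2, 1, 0).
Expanding (2, -3) ⊗ (1, -1) ⊗ (-2, 1, 0) reproduces all 12 entries of T, so T = (2, -3) ⊗ (1, -1) ⊗ (-2, 1, 0) and rank(T) ≤ 1.
Equivalently every frontal slice T[:,:,k] is c[k] times the rank-1 matrix (2, -3) ⊗ (1, -1). So T has rank 1 (it is nonzero).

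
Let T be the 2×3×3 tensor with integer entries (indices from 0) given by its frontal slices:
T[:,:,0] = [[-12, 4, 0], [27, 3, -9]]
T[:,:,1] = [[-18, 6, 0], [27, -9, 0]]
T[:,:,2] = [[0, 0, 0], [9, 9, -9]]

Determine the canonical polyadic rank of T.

Lower bound: the mode-1 unfolding of T (rows indexed by i, columns by (j,k) = (0,0), (0,1), (0,2), (1,0), (1,1), (1,2), (2,0), (2,1), (2,2)) is [[-12, -18, 0, 4, 6, 0, 0, 0, 0], [27, 27, 9, 3, -9, 9, -9, 0, -9]].
There the 2×2 minor on rows i ∈ {0, 1}, columns (j,k) ∈ {(0,0), (0,1)} is det [[-12, -18], [27, 27]] = 162 ≠ 0, so this unfolding has rank ≥ 2; CP rank is at least every unfolding rank, so rank(T) ≥ 2. (Unfolding ranks only ever bound the CP rank from below — rank(T) can be strictly larger than all of them — so the matching upper bound has to come from an explicit 2-term decomposition.)
Upper bound — finding two terms. Write S_k = T[:,:,k] for the frontal slices: S₀ = [[-12, 4, 0], [27, 3, -9]], S₁ = [[-18, 6, 0], [27, -9, 0]], S₂ = [[0, 0, 0], [9, 9, -9]].
If T = a₁ ⊗ b₁ ⊗ c₁ + a₂ ⊗ b₂ ⊗ c₂ then each S_k = c₁[k]·a₁b₁ᵀ + c₂[k]·a₂b₂ᵀ. S₀ and S₁ are linearly independent, so a₁b₁ᵀ and a₂b₂ᵀ must span the same plane of matrices: they are the rank-1 matrices of the form x·S₀ + y·S₁.
The 2×2 minor of x·S₀ + y·S₁ on rows {0,1}, columns {0,1} is −144·x² − 216·xy = (-72)·(2·x + 3·y)(x), vanishing at (x:y) = (3:-2) and (0:1).
M₁ = 3·S₀ − 2·S₁ = [[0, 0, 0], [27, 27, -27]] = 27·(0, 1)(1, 1, -1)ᵀ and M₂ = S₁ = [[-18, 6, 0], [27, -9, 0]] = (-3)·(2, -3)(3, -1, 0)ᵀ, so take a₁ = (0, 1), b₁ = (1, 1, -1), a₂ = (2, -3), b₂ = (3, -1, 0).
Each slice is an integer combination of E₁ = a₁b₁ᵀ and E₂ = a₂b₂ᵀ: S₀ = 9·E₁ − 2·E₂, S₁ = −3·E₂, S₂ = 9·E₁; reading off coefficients, c₁ = (9, 0, 9) and c₂ = (-2, -3, 0).
Hence T = (0, 1) ⊗ (1, 1, -1) ⊗ (9, 0, 9) + (2, -3) ⊗ (3, -1, 0) ⊗ (-2, -3, 0), so rank(T) ≤ 2.
These bounds meet, so rank(T) = 2.

2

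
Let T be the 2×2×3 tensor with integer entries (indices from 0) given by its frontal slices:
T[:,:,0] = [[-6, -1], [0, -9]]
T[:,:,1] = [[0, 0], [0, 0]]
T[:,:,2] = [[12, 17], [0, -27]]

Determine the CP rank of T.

Lower bound: in the mode-2 unfolding of T (rows indexed by j, columns by (i,k)) the 2×2 minor on rows j ∈ {0, 1}, columns (i,k) ∈ {(0,0), (0,2)} is det [[-6, 12], [-1, 17]] = -90 ≠ 0, so that unfolding has rank ≥ 2 and hence rank(T) ≥ 2 (CP rank is at least every unfolding rank, though it can be larger).
Upper bound: with S_k = T[:,:,k], the two rank-1 terms a₁b₁ᵀ, a₂b₂ᵀ are the rank-1 members of the pencil x·S₀ + y·S₂.
det(x·S₀ + y·S₂) is 54·x² + 54·xy − 324·y² = 54·(x + 3·y)(x − 2·y), vanishing at (x:y) = (3:-1) and (2:1).
M₁ = 3·S₀ − S₂ = [[-30, -20], [0, 0]] = (-10)·(1, 0)(3, 2)ᵀ and M₂ = 2·S₀ + S₂ = [[0, 15], [0, -45]] = 15·(1, -3)(0, 1)ᵀ, so take a₁ = (1, 0), b₁ = (3, 2), a₂ = (1, -3), b₂ = (0, 1).
Each slice is an integer combination of E₁ = a₁b₁ᵀ and E₂ = a₂b₂ᵀ: S₀ = −2·E₁ + 3·E₂, S₁ = 0, S₂ = 4·E₁ + 9·E₂; reading off coefficients, c₁ = (-2, 0, 4) and c₂ = (3, 0, 9).
Hence T = (1, 0) ⊗ (3, 2) ⊗ (-2, 0, 4) + (1, -3) ⊗ (0, 1) ⊗ (3, 0, 9), so rank(T) ≤ 2.
These bounds meet, so rank(T) = 2.

2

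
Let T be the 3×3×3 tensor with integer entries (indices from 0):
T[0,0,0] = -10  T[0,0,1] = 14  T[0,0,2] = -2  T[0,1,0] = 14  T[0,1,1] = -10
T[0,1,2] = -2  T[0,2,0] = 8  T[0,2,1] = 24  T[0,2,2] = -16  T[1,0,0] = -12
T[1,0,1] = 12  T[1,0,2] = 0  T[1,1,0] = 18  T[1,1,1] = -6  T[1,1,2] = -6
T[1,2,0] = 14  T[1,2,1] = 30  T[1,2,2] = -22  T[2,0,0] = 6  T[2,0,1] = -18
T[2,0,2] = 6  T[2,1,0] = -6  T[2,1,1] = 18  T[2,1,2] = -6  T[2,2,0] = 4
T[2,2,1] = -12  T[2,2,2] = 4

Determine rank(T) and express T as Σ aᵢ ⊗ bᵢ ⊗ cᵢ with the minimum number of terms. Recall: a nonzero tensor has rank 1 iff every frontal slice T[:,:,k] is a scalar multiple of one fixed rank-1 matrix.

Lower bound: in the mode-2 unfolding of T (rows indexed by j, columns by (i,k)) the 2×2 minor on rows j ∈ {0, 1}, columns (i,k) ∈ {(0,0), (0,1)} is det [[-10, 14], [14, -10]] = -96 ≠ 0, so that unfolding has rank ≥ 2 and hence rank(T) ≥ 2 (CP rank is at least every unfolding rank, though it can be larger).
Upper bound: with S_k = T[:,:,k], the two rank-1 terms a₁b₁ᵀ, a₂b₂ᵀ are the rank-1 members of the pencil x·S₀ + y·S₁.
The 2×2 minor of x·S₀ + y·S₁ on rows {0,1}, columns {0,1} is −12·x² + 24·xy + 36·y² = (-12)·(x − 3·y)(x + y), vanishing at (x:y) = (3:1) and (1:-1).
M₁ = 3·S₀ + S₁ = [[-16, 32, 48], [-24, 48, 72], [0, 0, 0]] = (-8)·(2, 3, 0)(1, -2, -3)ᵀ and M₂ = S₀ − S₁ = [[-24, 24, -16], [-24, 24, -16], [24, -24, 16]] = (-8)·(1, 1, -1)(3, -3, 2)ᵀ, so take a₁ = (2, 3, 0), b₁ = (1, -2, -3), a₂ = (1, 1, -1), b₂ = (3, -3, 2).
Each slice is an integer combination of E₁ = a₁b₁ᵀ and E₂ = a₂b₂ᵀ: S₀ = −2·E₁ − 2·E₂, S₁ = −2·E₁ + 6·E₂, S₂ = 2·E₁ − 2·E₂; reading off coefficients, c₁ = (-2, -2, 2) and c₂ = (-2, 6, -2).
Hence T = (2, 3, 0) ⊗ (1, -2, -3) ⊗ (-2, -2, 2) + (1, 1, -1) ⊗ (3, -3, 2) ⊗ (-2, 6, -2), so rank(T) ≤ 2.
These bounds meet, so rank(T) = 2.

rank(T) = 2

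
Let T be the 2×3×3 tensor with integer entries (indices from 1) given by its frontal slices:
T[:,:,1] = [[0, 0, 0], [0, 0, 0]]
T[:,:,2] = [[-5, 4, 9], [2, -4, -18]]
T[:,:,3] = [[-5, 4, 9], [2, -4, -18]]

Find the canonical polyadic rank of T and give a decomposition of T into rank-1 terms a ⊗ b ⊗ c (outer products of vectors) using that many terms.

Lower bound: the mode-1 unfolding of T (rows indexed by i, columns by (j,k) = (1,1), (1,2), (1,3), (2,1), (2,2), (2,3), (3,1), (3,2), (3,3)) is [[0, -5, -5, 0, 4, 4, 0, 9, 9], [0, 2, 2, 0, -4, -4, 0, -18, -18]].
There the 2×2 minor on rows i ∈ {1, 2}, columns (j,k) ∈ {(1,2), (2,2)} is det [[-5, 4], [2, -4]] = 12 ≠ 0, so this unfolding has rank ≥ 2; CP rank is at least every unfolding rank, so rank(T) ≥ 2. (Unfolding ranks only ever bound the CP rank from below — rank(T) can be strictly larger than all of them — so the matching upper bound has to come from an explicit 2-term decomposition.)
Upper bound — finding two terms. Every mode-3 slice of T is a multiple of one matrix: T[:,:,k] = c[k]·M with c = [0, 1, 1] and M = [[-5, 4, 9], [2, -4, -18]] (rows indexed by i, columns by j). So it suffices to write M as a sum of two rank-1 matrices.
Splitting M by its rows (i = 1, 2), M = [1, 0][-5, 4, 9]ᵀ + [0, 1][2, -4, -18]ᵀ.
Hence T = [1, 0] ⊗ [-5, 4, 9] ⊗ [0, 1, 1] + [0, 1] ⊗ [2, -4, -18] ⊗ [0, 1, 1], so rank(T) ≤ 2.
These bounds meet, so rank(T) = 2.

rank(T) = 2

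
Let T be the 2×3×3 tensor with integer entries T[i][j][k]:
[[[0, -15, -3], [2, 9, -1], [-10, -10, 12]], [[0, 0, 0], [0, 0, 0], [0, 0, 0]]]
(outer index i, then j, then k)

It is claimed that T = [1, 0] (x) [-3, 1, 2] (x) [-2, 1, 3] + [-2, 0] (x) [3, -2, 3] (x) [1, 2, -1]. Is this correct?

Reconstruct entrywise from the claimed factors. For example, T[1,2,2] = 0 and Σₗ aₗ[1]bₗ[2]cₗ[2] = (0)·(2)·(3) + (0)·(3)·(-1) = 0; checking all 18 entries, every one matches. The claim holds.

Yes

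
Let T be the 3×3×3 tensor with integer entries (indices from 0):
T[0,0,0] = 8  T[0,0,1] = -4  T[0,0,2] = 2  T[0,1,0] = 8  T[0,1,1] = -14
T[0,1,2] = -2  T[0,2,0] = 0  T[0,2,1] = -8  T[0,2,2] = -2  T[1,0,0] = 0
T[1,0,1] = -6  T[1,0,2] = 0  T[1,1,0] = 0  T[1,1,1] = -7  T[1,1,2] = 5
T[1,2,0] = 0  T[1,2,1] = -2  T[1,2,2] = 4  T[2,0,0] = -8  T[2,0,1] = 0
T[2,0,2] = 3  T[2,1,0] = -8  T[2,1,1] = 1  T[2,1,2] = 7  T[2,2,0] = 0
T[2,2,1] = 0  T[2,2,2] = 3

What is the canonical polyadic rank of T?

3

Lower bound: the mode-2 unfolding of T (rows indexed by j, columns by (i,k) = (0,0), (0,1), (0,2), (1,0), (1,1), (1,2), (2,0), (2,1), (2,2)) is [[8, -4, 2, 0, -6, 0, -8, 0, 3], [8, -14, -2, 0, -7, 5, -8, 1, 7], [0, -8, -2, 0, -2, 4, 0, 0, 3]].
There the 3×3 minor on rows j ∈ {0, 1, 2}, columns (i,k) ∈ {(0,0), (0,1), (0,2)} is det [[8, -4, 2], [8, -14, -2], [0, -8, -2]] = -96 ≠ 0, so this unfolding has rank ≥ 3; CP rank is at least every unfolding rank, so rank(T) ≥ 3. (Flattening ranks never certify an upper bound on CP rank; for that we must actually write T with 3 rank-1 terms.)
Upper bound: T is a sum of 3 rank-1 terms, T = [1, 0, -1] ⊗ [1, 1, 0] ⊗ [8, -4, -4] + [2, -1, -1] ⊗ [2, -1, -2] ⊗ [0, 1, 1] + [2, 2, 1] ⊗ [1, 2, 1] ⊗ [0, -2, 1] (written with every a and b primitive with positive leading entry and the scale carried by c; CP decompositions are not unique, and this one is verified by expanding entrywise), so rank(T) ≤ 3.
These bounds meet, so rank(T) = 3.
Check entry T[0,2,2] = -2: (1)·(0)·(-4) + (2)·(-2)·(1) + (2)·(1)·(1) = -2.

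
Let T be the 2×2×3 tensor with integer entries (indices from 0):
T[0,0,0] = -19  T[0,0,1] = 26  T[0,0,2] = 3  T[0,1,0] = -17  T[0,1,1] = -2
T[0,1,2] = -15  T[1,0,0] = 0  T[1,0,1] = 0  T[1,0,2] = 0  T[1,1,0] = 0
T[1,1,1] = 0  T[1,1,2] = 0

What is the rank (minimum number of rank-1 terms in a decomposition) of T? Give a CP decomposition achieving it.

Lower bound: the mode-3 unfolding of T (rows indexed by k, columns by (i,j) = (0,0), (0,1), (1,0), (1,1)) is [[-19, -17, 0, 0], [26, -2, 0, 0], [3, -15, 0, 0]].
There the 2×2 minor on rows k ∈ {0, 1}, columns (i,j) ∈ {(0,0), (0,1)} is det [[-19, -17], [26, -2]] = 480 ≠ 0, so this unfolding has rank ≥ 2; CP rank is at least every unfolding rank, so rank(T) ≥ 2. (Flattening ranks never certify an upper bound on CP rank; for that we must actually write T with 2 rank-1 terms.)
Upper bound — finding two terms. Every mode-1 slice of T is a multiple of one matrix: T[i,:,:] = a[i]·M with a = [1, 0] and M = [[-19, 26, 3], [-17, -2, -15]] (rows indexed by j, columns by k). So it suffices to write M as a sum of two rank-1 matrices.
Splitting M by its rows (j = 0, 1), M = [1, 0][-19, 26, 3]ᵀ + [0, 1][-17, -2, -15]ᵀ.
Hence T = [1, 0] ⊗ [1, 0] ⊗ [-19, 26, 3] + [1, 0] ⊗ [0, 1] ⊗ [-17, -2, -15], so rank(T) ≤ 2.
These bounds meet, so rank(T) = 2.
Check entry T[0,1,0] = -17: (1)·(0)·(-19) + (1)·(1)·(-17) = -17.

rank(T) = 2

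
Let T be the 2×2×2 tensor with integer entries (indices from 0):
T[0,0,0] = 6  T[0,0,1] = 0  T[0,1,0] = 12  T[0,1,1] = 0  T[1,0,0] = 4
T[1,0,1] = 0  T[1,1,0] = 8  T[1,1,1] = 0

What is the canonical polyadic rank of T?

Lower bound: T ≠ 0 (e.g. T[0,0,0] = 6), so rank(T) ≥ 1.
Upper bound: if T = a ⊗ b ⊗ c then every fibre of T is a multiple of the corresponding factor, so read the factors off the fibres through the nonzero entry T[0,0,0] = 6.
The mode-1 fibre T[:,0,0] = [6, 4] gives a = [3, 2] (primitive direction); the mode-2 fibre T[0,:,0] = [6, 12] gives b = [1, 2]; then c[k] = T[0,0,k] / (a[0]·b[0]) = [6, 0] / 3 = [2, 0].
Expanding [3, 2] ⊗ [1, 2] ⊗ [2, 0] reproduces all 8 entries of T, so T = [3, 2] ⊗ [1, 2] ⊗ [2, 0] and rank(T) ≤ 1.
These bounds meet, so rank(T) = 1.

1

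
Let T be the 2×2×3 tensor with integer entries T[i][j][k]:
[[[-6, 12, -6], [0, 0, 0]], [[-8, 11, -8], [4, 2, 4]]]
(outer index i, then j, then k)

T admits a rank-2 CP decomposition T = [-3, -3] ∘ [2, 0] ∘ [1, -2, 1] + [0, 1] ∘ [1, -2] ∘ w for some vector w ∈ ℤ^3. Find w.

w = [-2, -1, -2]

Subtract the known terms from T to get the rank-1 residual R = [0, 1] ∘ [1, -2] ∘ w, so R[i,j,k] = a[i]·b[j]·w[k]. Pick indices with nonzero a[1]·b[0] = (1)·(1) = 1. Only the fibre through (1,0,·) is needed: R[1,0,:] = T[1,0,:] − Σₗ aₗ[1]bₗ[0]cₗ = [-8, 11, -8] − (-3)·(2)·[1, -2, 1] = [-2, -1, -2]. Then w[k] = R[1,0,k] / 1 for each k, giving w = [-2, -1, -2] / 1 = [-2, -1, -2].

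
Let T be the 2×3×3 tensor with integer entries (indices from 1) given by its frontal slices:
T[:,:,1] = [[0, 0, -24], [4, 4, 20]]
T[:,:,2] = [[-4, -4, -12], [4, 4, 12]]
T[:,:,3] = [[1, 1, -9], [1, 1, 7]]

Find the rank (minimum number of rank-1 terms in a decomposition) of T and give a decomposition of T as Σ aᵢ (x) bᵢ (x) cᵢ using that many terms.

Lower bound: the mode-3 unfolding of T (rows indexed by k, columns by (i,j) = (1,1), (1,2), (1,3), (2,1), (2,2), (2,3)) is [[0, 0, -24, 4, 4, 20], [-4, -4, -12, 4, 4, 12], [1, 1, -9, 1, 1, 7]].
There the 2×2 minor on rows k ∈ {1, 2}, columns (i,j) ∈ {(1,1), (1,3)} is det [[0, -24], [-4, -12]] = -96 ≠ 0, so this unfolding has rank ≥ 2; CP rank is at least every unfolding rank, so rank(T) ≥ 2. (This is only a lower bound: in general the CP rank may exceed every unfolding rank, so we still need to exhibit 2 rank-1 terms summing to T.)
Upper bound — finding two terms. Write S_k = T[:,:,k] for the frontal slices: S₁ = [[0, 0, -24], [4, 4, 20]], S₂ = [[-4, -4, -12], [4, 4, 12]], S₃ = [[1, 1, -9], [1, 1, 7]].
If T = a₁ (x) b₁ (x) c₁ + a₂ (x) b₂ (x) c₂ then each S_k = c₁[k]·a₁b₁ᵀ + c₂[k]·a₂b₂ᵀ. S₁ and S₂ are linearly independent, so a₁b₁ᵀ and a₂b₂ᵀ must span the same plane of matrices: they are the rank-1 matrices of the form x·S₁ + y·S₂.
The 2×2 minor of x·S₁ + y·S₂ on rows {1,2}, columns {1,3} is 96·x² + 64·xy = 32·(3·x + 2·y)(x), vanishing at (x:y) = (2:-3) and (0:1).
M₁ = 2·S₁ − 3·S₂ = [[12, 12, -12], [-4, -4, 4]] = 4·(3, -1)(1, 1, -1)ᵀ and M₂ = S₂ = [[-4, -4, -12], [4, 4, 12]] = (-4)·(1, -1)(1, 1, 3)ᵀ, so take a₁ = (3, -1), b₁ = (1, 1, -1), a₂ = (1, -1), b₂ = (1, 1, 3).
Each slice is an integer combination of E₁ = a₁b₁ᵀ and E₂ = a₂b₂ᵀ: S₁ = 2·E₁ − 6·E₂, S₂ = −4·E₂, S₃ = E₁ − 2·E₂; reading off coefficients, c₁ = (2, 0, 1) and c₂ = (-6, -4, -2).
Hence T = (3, -1) (x) (1, 1, -1) (x) (2, 0, 1) + (1, -1) (x) (1, 1, 3) (x) (-6, -4, -2), so rank(T) ≤ 2.
These bounds meet, so rank(T) = 2.

rank(T) = 2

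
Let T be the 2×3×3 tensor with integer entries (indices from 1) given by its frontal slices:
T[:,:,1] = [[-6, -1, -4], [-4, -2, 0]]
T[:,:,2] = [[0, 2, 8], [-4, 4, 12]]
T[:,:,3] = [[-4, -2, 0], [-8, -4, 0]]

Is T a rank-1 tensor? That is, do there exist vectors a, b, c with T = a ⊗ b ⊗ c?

The mode-2 unfolding of T (rows indexed by j, columns by (i,k) = (1,1), (1,2), (1,3), (2,1), (2,2), (2,3)) is [[-6, 0, -4, -4, -4, -8], [-1, 2, -2, -2, 4, -4], [-4, 8, 0, 0, 12, 0]].
There the 3×3 minor on rows j ∈ {1, 2, 3}, columns (i,k) ∈ {(1,1), (1,2), (1,3)} is det [[-6, 0, -4], [-1, 2, -2], [-4, 8, 0]] = -96 ≠ 0, so this unfolding has rank ≥ 3; CP rank is at least every unfolding rank, so rank(T) ≥ 3.
In particular rank(T) ≥ 3 > 1, so T is not rank-1.

No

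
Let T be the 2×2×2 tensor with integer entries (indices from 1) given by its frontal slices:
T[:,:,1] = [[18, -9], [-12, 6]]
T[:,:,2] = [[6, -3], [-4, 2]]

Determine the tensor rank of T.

1

Lower bound: T ≠ 0 (e.g. T[1,1,1] = 18), so rank(T) ≥ 1.
Upper bound: if T = a ⊗ b ⊗ c then every fibre of T is a multiple of the corresponding factor, so read the factors off the fibres through the nonzero entry T[1,1,1] = 18.
The mode-1 fibre T[:,1,1] = [18, -12] gives a = (3, -2) (primitive direction); the mode-2 fibre T[1,:,1] = [18, -9] gives b = (2, -1); then c[k] = T[1,1,k] / (a[1]·b[1]) = [18, 6] / 6 = (3, 1).
Expanding (3, -2) ⊗ (2, -1) ⊗ (3, 1) reproduces all 8 entries of T, so T = (3, -2) ⊗ (2, -1) ⊗ (3, 1) and rank(T) ≤ 1.
These bounds meet, so rank(T) = 1.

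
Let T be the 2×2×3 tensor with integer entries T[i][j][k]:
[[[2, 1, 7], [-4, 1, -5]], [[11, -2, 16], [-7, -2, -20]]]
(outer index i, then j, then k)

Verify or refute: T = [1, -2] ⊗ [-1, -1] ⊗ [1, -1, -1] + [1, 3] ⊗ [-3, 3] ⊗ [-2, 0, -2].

Reconstruct entry (0,0,0) from the claimed factors: Σₗ aₗ[0]bₗ[0]cₗ[0] = (1)·(-1)·(1) + (1)·(-3)·(-2) = 5, but T[0,0,0] = 2. The claim is false.

No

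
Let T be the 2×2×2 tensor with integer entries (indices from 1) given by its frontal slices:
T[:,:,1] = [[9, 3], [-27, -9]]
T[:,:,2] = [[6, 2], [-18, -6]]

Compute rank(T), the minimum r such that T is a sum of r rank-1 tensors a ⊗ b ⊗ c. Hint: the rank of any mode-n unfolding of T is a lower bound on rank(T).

1

Lower bound: T ≠ 0 (e.g. T[1,1,1] = 9), so rank(T) ≥ 1.
Upper bound: if T = a ⊗ b ⊗ c then every fibre of T is a multiple of the corresponding factor, so read the factors off the fibres through the nonzero entry T[1,1,1] = 9.
The mode-1 fibre T[:,1,1] = [9, -27] gives a = (1, -3) (primitive direction); the mode-2 fibre T[1,:,1] = [9, 3] gives b = (3, 1); then c[k] = T[1,1,k] / (a[1]·b[1]) = [9, 6] / 3 = (3, 2).
Expanding (1, -3) ⊗ (3, 1) ⊗ (3, 2) reproduces all 8 entries of T, so T = (1, -3) ⊗ (3, 1) ⊗ (3, 2) and rank(T) ≤ 1.
These bounds meet, so rank(T) = 1.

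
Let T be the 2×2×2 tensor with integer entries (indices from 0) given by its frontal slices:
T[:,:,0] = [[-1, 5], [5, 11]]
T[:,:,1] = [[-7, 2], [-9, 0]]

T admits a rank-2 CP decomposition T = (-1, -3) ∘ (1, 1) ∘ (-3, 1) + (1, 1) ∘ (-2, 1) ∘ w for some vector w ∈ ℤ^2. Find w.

Subtract the known terms from T to get the rank-1 residual R = (1, 1) ∘ (-2, 1) ∘ w, so R[i,j,k] = a[i]·b[j]·w[k]. Pick indices with nonzero a[0]·b[0] = (1)·(-2) = -2. Only the fibre through (0,0,·) is needed: R[0,0,:] = T[0,0,:] − Σₗ aₗ[0]bₗ[0]cₗ = [-1, -7] − (-1)·(1)·(-3, 1) = [-4, -6]. Then w[k] = R[0,0,k] / -2 for each k, giving w = [-4, -6] / -2 = (2, 3).

w = (2, 3)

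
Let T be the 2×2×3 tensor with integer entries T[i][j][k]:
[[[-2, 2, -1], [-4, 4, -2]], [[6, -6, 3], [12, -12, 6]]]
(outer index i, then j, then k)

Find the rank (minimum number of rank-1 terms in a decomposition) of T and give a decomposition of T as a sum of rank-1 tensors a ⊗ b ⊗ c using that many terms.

Lower bound: T ≠ 0 (e.g. T[0,0,0] = -2), so rank(T) ≥ 1.
Upper bound: if T = a ⊗ b ⊗ c then every fibre of T is a multiple of the corresponding factor, so read the factors off the fibres through the nonzero entry T[0,0,0] = -2.
The mode-1 fibre T[:,0,0] = [-2, 6] gives a = [1, -3] (primitive direction); the mode-2 fibre T[0,:,0] = [-2, -4] gives b = [1, 2]; then c[k] = T[0,0,k] / (a[0]·b[0]) = [-2, 2, -1] / 1 = [-2, 2, -1].
Expanding [1, -3] ⊗ [1, 2] ⊗ [-2, 2, -1] reproduces all 12 entries of T, so T = [1, -3] ⊗ [1, 2] ⊗ [-2, 2, -1] and rank(T) ≤ 1.
These bounds meet, so rank(T) = 1.

rank(T) = 1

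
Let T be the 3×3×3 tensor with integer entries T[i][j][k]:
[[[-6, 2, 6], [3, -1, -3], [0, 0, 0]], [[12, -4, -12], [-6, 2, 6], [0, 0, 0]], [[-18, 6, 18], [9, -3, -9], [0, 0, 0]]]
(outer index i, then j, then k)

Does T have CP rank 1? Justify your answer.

Yes

If T = a ⊗ b ⊗ c then every fibre of T is a multiple of the corresponding factor, so read the factors off the fibres through the nonzero entry T[0,0,0] = -6.
The mode-1 fibre T[:,0,0] = [-6, 12, -18] gives a = [1, -2, 3] (primitive direction); the mode-2 fibre T[0,:,0] = [-6, 3, 0] gives b = [2, -1, 0]; then c[k] = T[0,0,k] / (a[0]·b[0]) = [-6, 2, 6] / 2 = [-3, 1, 3].
Expanding [1, -2, 3] ⊗ [2, -1, 0] ⊗ [-3, 1, 3] reproduces all 27 entries of T, so T = [1, -2, 3] ⊗ [2, -1, 0] ⊗ [-3, 1, 3] and rank(T) ≤ 1.
Equivalently every frontal slice T[:,:,k] is c[k] times the rank-1 matrix [1, -2, 3] ⊗ [2, -1, 0]. So T has rank 1 (it is nonzero).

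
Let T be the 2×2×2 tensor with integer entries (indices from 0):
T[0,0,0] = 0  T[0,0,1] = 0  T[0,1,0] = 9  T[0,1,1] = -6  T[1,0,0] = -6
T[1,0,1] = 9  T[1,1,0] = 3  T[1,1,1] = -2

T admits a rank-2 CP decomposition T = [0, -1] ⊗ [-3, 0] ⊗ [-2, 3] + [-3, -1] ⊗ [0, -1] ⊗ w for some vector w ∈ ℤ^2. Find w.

Subtract the known terms from T to get the rank-1 residual R = [-3, -1] ⊗ [0, -1] ⊗ w, so R[i,j,k] = a[i]·b[j]·w[k]. Pick indices with nonzero a[0]·b[1] = (-3)·(-1) = 3. Only the fibre through (0,1,·) is needed: R[0,1,:] = T[0,1,:] − Σₗ aₗ[0]bₗ[1]cₗ = [9, -6] − (0)·(0)·[-2, 3] = [9, -6]. Then w[k] = R[0,1,k] / 3 for each k, giving w = [9, -6] / 3 = [3, -2].

w = [3, -2]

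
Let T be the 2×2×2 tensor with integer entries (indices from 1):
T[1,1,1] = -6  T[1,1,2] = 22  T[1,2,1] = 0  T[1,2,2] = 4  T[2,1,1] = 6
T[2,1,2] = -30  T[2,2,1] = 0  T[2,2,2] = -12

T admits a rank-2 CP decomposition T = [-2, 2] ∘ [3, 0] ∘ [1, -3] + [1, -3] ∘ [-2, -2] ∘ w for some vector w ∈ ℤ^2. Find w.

Subtract the known terms from T to get the rank-1 residual R = [1, -3] ∘ [-2, -2] ∘ w, so R[i,j,k] = a[i]·b[j]·w[k]. Pick indices with nonzero a[1]·b[1] = (1)·(-2) = -2. Only the fibre through (1,1,·) is needed: R[1,1,:] = T[1,1,:] − Σₗ aₗ[1]bₗ[1]cₗ = [-6, 22] − (-2)·(3)·[1, -3] = [0, 4]. Then w[k] = R[1,1,k] / -2 for each k, giving w = [0, 4] / -2 = [0, -2].

w = [0, -2]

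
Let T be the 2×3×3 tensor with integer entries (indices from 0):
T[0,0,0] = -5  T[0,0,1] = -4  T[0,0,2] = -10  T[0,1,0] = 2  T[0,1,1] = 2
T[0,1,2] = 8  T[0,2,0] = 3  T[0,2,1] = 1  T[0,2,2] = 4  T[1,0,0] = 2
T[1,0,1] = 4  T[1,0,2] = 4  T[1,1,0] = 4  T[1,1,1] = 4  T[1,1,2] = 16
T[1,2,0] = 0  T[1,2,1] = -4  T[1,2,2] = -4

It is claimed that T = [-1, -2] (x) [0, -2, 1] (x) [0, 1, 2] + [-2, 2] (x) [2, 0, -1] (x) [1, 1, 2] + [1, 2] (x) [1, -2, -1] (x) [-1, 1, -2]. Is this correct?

No

Reconstruct entry (0,0,1) from the claimed factors: Σₗ aₗ[0]bₗ[0]cₗ[1] = (-1)·(0)·(1) + (-2)·(2)·(1) + (1)·(1)·(1) = -3, but T[0,0,1] = -4. The claim is false.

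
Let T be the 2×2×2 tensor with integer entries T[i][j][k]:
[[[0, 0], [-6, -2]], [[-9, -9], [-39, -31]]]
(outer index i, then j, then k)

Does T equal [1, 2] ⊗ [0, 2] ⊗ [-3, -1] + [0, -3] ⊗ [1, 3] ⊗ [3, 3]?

Reconstruct entrywise from the claimed factors. For example, T[0,0,0] = 0 and Σₗ aₗ[0]bₗ[0]cₗ[0] = (1)·(0)·(-3) + (0)·(1)·(3) = 0; checking all 8 entries, every one matches. The claim holds.

Yes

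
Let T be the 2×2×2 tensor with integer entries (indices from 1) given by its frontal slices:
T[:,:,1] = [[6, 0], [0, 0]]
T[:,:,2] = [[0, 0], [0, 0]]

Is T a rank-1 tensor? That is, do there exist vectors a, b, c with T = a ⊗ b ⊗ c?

The mode-1 fibre T[:,1,1] = [6, 0] gives a = [1, 0] (primitive direction); the mode-2 fibre T[1,:,1] = [6, 0] gives b = [1, 0]; then c[k] = T[1,1,k] / (a[1]·b[1]) = [6, 0] / 1 = [6, 0].
Expanding [1, 0] ⊗ [1, 0] ⊗ [6, 0] reproduces all 8 entries of T, so T = [1, 0] ⊗ [1, 0] ⊗ [6, 0] and rank(T) ≤ 1.
Equivalently every frontal slice T[:,:,k] is c[k] times the rank-1 matrix [1, 0] ⊗ [1, 0]. So T has rank 1 (it is nonzero).

Yes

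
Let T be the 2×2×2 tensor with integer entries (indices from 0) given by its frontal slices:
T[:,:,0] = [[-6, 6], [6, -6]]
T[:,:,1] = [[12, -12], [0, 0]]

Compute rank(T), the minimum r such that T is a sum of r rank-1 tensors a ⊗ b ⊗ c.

Lower bound: the mode-3 unfolding of T (rows indexed by k, columns by (i,j) = (0,0), (0,1), (1,0), (1,1)) is [[-6, 6, 6, -6], [12, -12, 0, 0]].
There the 2×2 minor on rows k ∈ {0, 1}, columns (i,j) ∈ {(0,0), (1,0)} is det [[-6, 6], [12, 0]] = -72 ≠ 0, so this unfolding has rank ≥ 2; CP rank is at least every unfolding rank, so rank(T) ≥ 2. (This is only a lower bound: in general the CP rank may exceed every unfolding rank, so we still need to exhibit 2 rank-1 terms summing to T.)
Upper bound — finding two terms. Every mode-2 slice of T is a multiple of one matrix: T[:,j,:] = b[j]·M with b = [1, -1] and M = [[-6, 12], [6, 0]] (rows indexed by i, columns by k). So it suffices to write M as a sum of two rank-1 matrices.
Splitting M by its rows (i = 0, 1), M = [1, 0][-6, 12]ᵀ + [0, 1][6, 0]ᵀ.
Hence T = [1, 0] ⊗ [1, -1] ⊗ [-6, 12] + [0, 1] ⊗ [1, -1] ⊗ [6, 0], so rank(T) ≤ 2.
These bounds meet, so rank(T) = 2.
Check entry T[1,1,0] = -6: (0)·(-1)·(-6) + (1)·(-1)·(6) = -6.

2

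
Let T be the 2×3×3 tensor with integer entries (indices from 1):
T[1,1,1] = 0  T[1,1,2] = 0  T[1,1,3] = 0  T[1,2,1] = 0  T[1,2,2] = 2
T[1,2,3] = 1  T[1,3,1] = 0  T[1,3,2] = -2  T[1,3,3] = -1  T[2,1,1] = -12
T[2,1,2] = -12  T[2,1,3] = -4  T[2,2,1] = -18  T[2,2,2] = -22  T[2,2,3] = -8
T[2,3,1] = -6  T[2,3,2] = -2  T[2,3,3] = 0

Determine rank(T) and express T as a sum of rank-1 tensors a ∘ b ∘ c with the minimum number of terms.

Lower bound: the mode-2 unfolding of T (rows indexed by j, columns by (i,k) = (1,1), (1,2), (1,3), (2,1), (2,2), (2,3)) is [[0, 0, 0, -12, -12, -4], [0, 2, 1, -18, -22, -8], [0, -2, -1, -6, -2, 0]].
There the 2×2 minor on rows j ∈ {1, 2}, columns (i,k) ∈ {(1,2), (2,1)} is det [[0, -12], [2, -18]] = 24 ≠ 0, so this unfolding has rank ≥ 2; CP rank is at least every unfolding rank, so rank(T) ≥ 2. (Flattening ranks never certify an upper bound on CP rank; for that we must actually write T with 2 rank-1 terms.)
Upper bound — finding two terms. Write S_k = T[:,:,k] for the frontal slices: S₁ = [[0, 0, 0], [-12, -18, -6]], S₂ = [[0, 2, -2], [-12, -22, -2]], S₃ = [[0, 1, -1], [-4, -8, 0]].
If T = a₁ ∘ b₁ ∘ c₁ + a₂ ∘ b₂ ∘ c₂ then each S_k = c₁[k]·a₁b₁ᵀ + c₂[k]·a₂b₂ᵀ. S₁ and S₂ are linearly independent, so a₁b₁ᵀ and a₂b₂ᵀ must span the same plane of matrices: they are the rank-1 matrices of the form x·S₁ + y·S₂.
The 2×2 minor of x·S₁ + y·S₂ on rows {1,2}, columns {1,2} is 24·xy + 24·y² = 24·(y)(x + y), vanishing at (x:y) = (1:0) and (1:-1).
M₁ = S₁ = [[0, 0, 0], [-12, -18, -6]] = (-6)·(0, 1)(2, 3, 1)ᵀ and M₂ = S₁ − S₂ = [[0, -2, 2], [0, 4, -4]] = (-2)·(1, -2)(0, 1, -1)ᵀ, so take a₁ = (0, 1), b₁ = (2, 3, 1), a₂ = (1, -2), b₂ = (0, 1, -1).
Each slice is an integer combination of E₁ = a₁b₁ᵀ and E₂ = a₂b₂ᵀ: S₁ = −6·E₁, S₂ = −6·E₁ + 2·E₂, S₃ = −2·E₁ + E₂; reading off coefficients, c₁ = (-6, -6, -2) and c₂ = (0, 2, 1).
Hence T = (0, 1) ∘ (2, 3, 1) ∘ (-6, -6, -2) + (1, -2) ∘ (0, 1, -1) ∘ (0, 2, 1), so rank(T) ≤ 2.
These bounds meet, so rank(T) = 2.

rank(T) = 2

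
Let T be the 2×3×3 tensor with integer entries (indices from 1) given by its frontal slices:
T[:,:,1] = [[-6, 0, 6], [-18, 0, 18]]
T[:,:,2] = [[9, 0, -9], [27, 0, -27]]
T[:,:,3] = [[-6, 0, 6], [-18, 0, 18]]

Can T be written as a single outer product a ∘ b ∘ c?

Yes

If T = a ∘ b ∘ c then every fibre of T is a multiple of the corresponding factor, so read the factors off the fibres through the nonzero entry T[1,1,1] = -6.
The mode-1 fibre T[:,1,1] = [-6, -18] gives a = [1, 3] (primitive direction); the mode-2 fibre T[1,:,1] = [-6, 0, 6] gives b = [1, 0, -1]; then c[k] = T[1,1,k] / (a[1]·b[1]) = [-6, 9, -6] / 1 = [-6, 9, -6].
Expanding [1, 3] ∘ [1, 0, -1] ∘ [-6, 9, -6] reproduces all 18 entries of T, so T = [1, 3] ∘ [1, 0, -1] ∘ [-6, 9, -6] and rank(T) ≤ 1.
Equivalently every frontal slice T[:,:,k] is c[k] times the rank-1 matrix [1, 3] ∘ [1, 0, -1]. So T has rank 1 (it is nonzero).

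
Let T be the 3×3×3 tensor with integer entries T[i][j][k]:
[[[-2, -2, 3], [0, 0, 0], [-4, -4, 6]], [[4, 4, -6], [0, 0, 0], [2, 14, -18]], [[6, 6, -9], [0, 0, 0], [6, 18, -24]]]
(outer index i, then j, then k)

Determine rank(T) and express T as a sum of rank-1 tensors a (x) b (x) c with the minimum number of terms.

rank(T) = 2

Lower bound: the mode-2 unfolding of T (rows indexed by j, columns by (i,k) = (0,0), (0,1), (0,2), (1,0), (1,1), (1,2), (2,0), (2,1), (2,2)) is [[-2, -2, 3, 4, 4, -6, 6, 6, -9], [0, 0, 0, 0, 0, 0, 0, 0, 0], [-4, -4, 6, 2, 14, -18, 6, 18, -24]].
There the 2×2 minor on rows j ∈ {0, 2}, columns (i,k) ∈ {(0,0), (1,0)} is det [[-2, 4], [-4, 2]] = 12 ≠ 0, so this unfolding has rank ≥ 2; CP rank is at least every unfolding rank, so rank(T) ≥ 2. (Unfolding ranks only ever bound the CP rank from below — rank(T) can be strictly larger than all of them — so the matching upper bound has to come from an explicit 2-term decomposition.)
Upper bound — finding two terms. Write S_k = T[:,:,k] for the frontal slices: S₀ = [[-2, 0, -4], [4, 0, 2], [6, 0, 6]], S₁ = [[-2, 0, -4], [4, 0, 14], [6, 0, 18]], S₂ = [[3, 0, 6], [-6, 0, -18], [-9, 0, -24]].
If T = a₁ (x) b₁ (x) c₁ + a₂ (x) b₂ (x) c₂ then each S_k = c₁[k]·a₁b₁ᵀ + c₂[k]·a₂b₂ᵀ. S₀ and S₁ are linearly independent, so a₁b₁ᵀ and a₂b₂ᵀ must span the same plane of matrices: they are the rank-1 matrices of the form x·S₀ + y·S₁.
The 2×2 minor of x·S₀ + y·S₁ on rows {0,1}, columns {0,2} is 12·x² − 12·y² = 12·(x − y)(x + y), vanishing at (x:y) = (1:1) and (1:-1).
M₁ = S₀ + S₁ = [[-4, 0, -8], [8, 0, 16], [12, 0, 24]] = (-4)·(1, -2, -3)(1, 0, 2)ᵀ and M₂ = S₀ − S₁ = [[0, 0, 0], [0, 0, -12], [0, 0, -12]] = (-12)·(0, 1, 1)(0, 0, 1)ᵀ, so take a₁ = (1, -2, -3), b₁ = (1, 0, 2), a₂ = (0, 1, 1), b₂ = (0, 0, 1).
Each slice is an integer combination of E₁ = a₁b₁ᵀ and E₂ = a₂b₂ᵀ: S₀ = −2·E₁ − 6·E₂, S₁ = −2·E₁ + 6·E₂, S₂ = 3·E₁ − 6·E₂; reading off coefficients, c₁ = (-2, -2, 3) and c₂ = (-6, 6, -6).
Hence T = (1, -2, -3) (x) (1, 0, 2) (x) (-2, -2, 3) + (0, 1, 1) (x) (0, 0, 1) (x) (-6, 6, -6), so rank(T) ≤ 2.
These bounds meet, so rank(T) = 2.
Check entry T[0,0,2] = 3: (1)·(1)·(3) + (0)·(0)·(-6) = 3.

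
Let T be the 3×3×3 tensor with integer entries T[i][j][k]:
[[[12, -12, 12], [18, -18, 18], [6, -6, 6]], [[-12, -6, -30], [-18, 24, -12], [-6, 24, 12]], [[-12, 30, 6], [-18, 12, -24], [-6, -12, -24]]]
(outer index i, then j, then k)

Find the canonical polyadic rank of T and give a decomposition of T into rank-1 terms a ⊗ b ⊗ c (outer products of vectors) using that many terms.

Lower bound: the mode-3 unfolding of T (rows indexed by k, columns by (i,j) = (0,0), (0,1), (0,2), (1,0), (1,1), (1,2), (2,0), (2,1), (2,2)) is [[12, 18, 6, -12, -18, -6, -12, -18, -6], [-12, -18, -6, -6, 24, 24, 30, 12, -12], [12, 18, 6, -30, -12, 12, 6, -24, -24]].
There the 2×2 minor on rows k ∈ {0, 1}, columns (i,j) ∈ {(0,0), (1,0)} is det [[12, -12], [-12, -6]] = -216 ≠ 0, so this unfolding has rank ≥ 2; CP rank is at least every unfolding rank, so rank(T) ≥ 2. (This is only a lower bound: in general the CP rank may exceed every unfolding rank, so we still need to exhibit 2 rank-1 terms summing to T.)
Upper bound — finding two terms. Write S_k = T[:,:,k] for the frontal slices: S₀ = [[12, 18, 6], [-12, -18, -6], [-12, -18, -6]], S₁ = [[-12, -18, -6], [-6, 24, 24], [30, 12, -12]], S₂ = [[12, 18, 6], [-30, -12, 12], [6, -24, -24]].
If T = a₁ ⊗ b₁ ⊗ c₁ + a₂ ⊗ b₂ ⊗ c₂ then each S_k = c₁[k]·a₁b₁ᵀ + c₂[k]·a₂b₂ᵀ. S₀ and S₁ are linearly independent, so a₁b₁ᵀ and a₂b₂ᵀ must span the same plane of matrices: they are the rank-1 matrices of the form x·S₀ + y·S₁.
The 2×2 minor of x·S₀ + y·S₁ on rows {0,1}, columns {0,1} is 396·xy − 396·y² = 396·(x − y)(y), vanishing at (x:y) = (1:1) and (1:0).
M₁ = S₀ + S₁ = [[0, 0, 0], [-18, 6, 18], [18, -6, -18]] = (-6)·(0, 1, -1)(3, -1, -3)ᵀ and M₂ = S₀ = [[12, 18, 6], [-12, -18, -6], [-12, -18, -6]] = 6·(1, -1, -1)(2, 3, 1)ᵀ, so take a₁ = (0, 1, -1), b₁ = (3, -1, -3), a₂ = (1, -1, -1), b₂ = (2, 3, 1).
Each slice is an integer combination of E₁ = a₁b₁ᵀ and E₂ = a₂b₂ᵀ: S₀ = 6·E₂, S₁ = −6·E₁ − 6·E₂, S₂ = −6·E₁ + 6·E₂; reading off coefficients, c₁ = (0, -6, -6) and c₂ = (6, -6, 6).
Hence T = (0, 1, -1) ⊗ (3, -1, -3) ⊗ (0, -6, -6) + (1, -1, -1) ⊗ (2, 3, 1) ⊗ (6, -6, 6), so rank(T) ≤ 2.
These bounds meet, so rank(T) = 2.

rank(T) = 2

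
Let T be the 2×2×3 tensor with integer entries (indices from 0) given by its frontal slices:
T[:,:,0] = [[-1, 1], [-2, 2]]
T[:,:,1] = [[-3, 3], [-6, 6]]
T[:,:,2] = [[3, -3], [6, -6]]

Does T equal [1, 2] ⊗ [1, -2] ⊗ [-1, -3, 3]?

Reconstruct entry (0,1,0) from the claimed factors: Σₗ aₗ[0]bₗ[1]cₗ[0] = (1)·(-2)·(-1) = 2, but T[0,1,0] = 1. The claim is false.

No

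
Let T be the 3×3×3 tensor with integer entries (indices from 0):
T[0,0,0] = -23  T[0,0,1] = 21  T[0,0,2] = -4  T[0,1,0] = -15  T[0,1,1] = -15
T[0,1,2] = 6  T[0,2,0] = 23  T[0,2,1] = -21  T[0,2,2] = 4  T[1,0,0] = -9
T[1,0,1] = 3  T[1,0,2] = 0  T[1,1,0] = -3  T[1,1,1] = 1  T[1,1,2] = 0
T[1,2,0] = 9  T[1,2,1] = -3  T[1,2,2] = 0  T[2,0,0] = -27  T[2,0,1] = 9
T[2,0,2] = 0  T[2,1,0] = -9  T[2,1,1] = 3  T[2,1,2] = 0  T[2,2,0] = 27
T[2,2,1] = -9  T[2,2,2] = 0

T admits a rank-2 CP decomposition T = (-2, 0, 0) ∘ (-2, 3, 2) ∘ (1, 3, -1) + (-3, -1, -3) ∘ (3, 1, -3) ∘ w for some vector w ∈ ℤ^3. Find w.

Subtract the known terms from T to get the rank-1 residual R = (-3, -1, -3) ∘ (3, 1, -3) ∘ w, so R[i,j,k] = a[i]·b[j]·w[k]. Pick indices with nonzero a[0]·b[0] = (-3)·(3) = -9. Only the fibre through (0,0,·) is needed: R[0,0,:] = T[0,0,:] − Σₗ aₗ[0]bₗ[0]cₗ = [-23, 21, -4] − (-2)·(-2)·(1, 3, -1) = [-27, 9, 0]. Then w[k] = R[0,0,k] / -9 for each k, giving w = [-27, 9, 0] / -9 = (3, -1, 0).

w = (3, -1, 0)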